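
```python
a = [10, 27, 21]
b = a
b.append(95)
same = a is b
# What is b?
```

After line 1: a = [10, 27, 21]
After line 2 (b = a is an alias, same object): a = [10, 27, 21], b = [10, 27, 21]
After line 3 (b.append mutates the shared list): a = [10, 27, 21, 95], b = [10, 27, 21, 95]
After line 4 (same = a is b; same object -> True): same = True

[10, 27, 21, 95]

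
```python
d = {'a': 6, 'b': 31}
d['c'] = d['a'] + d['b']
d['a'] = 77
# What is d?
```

After line 1: d = {'a': 6, 'b': 31}
After line 2 (d['c'] = 6 + 31): d = {'a': 6, 'b': 31, 'c': 37}
After line 3: d = {'a': 77, 'b': 31, 'c': 37}

{'a': 77, 'b': 31, 'c': 37}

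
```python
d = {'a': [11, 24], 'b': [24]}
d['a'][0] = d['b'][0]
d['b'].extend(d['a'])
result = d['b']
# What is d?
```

After line 1: d = {'a': [11, 24], 'b': [24]}
After line 2 (a[0] = b[0] = 24): d = {'a': [24, 24], 'b': [24]}
After line 3 (b.extend(a) appends [24, 24]): d = {'a': [24, 24], 'b': [24, 24, 24]}
After line 4: result = d['b'] = [24, 24, 24]

{'a': [24, 24], 'b': [24, 24, 24]}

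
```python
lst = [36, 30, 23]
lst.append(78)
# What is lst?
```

[36, 30, 23, 78]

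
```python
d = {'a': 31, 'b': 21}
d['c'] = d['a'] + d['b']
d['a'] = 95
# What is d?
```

After line 1: d = {'a': 31, 'b': 21}
After line 2 (d['c'] = 31 + 21): d = {'a': 31, 'b': 21, 'c': 52}
After line 3: d = {'a': 95, 'b': 21, 'c': 52}

{'a': 95, 'b': 21, 'c': 52}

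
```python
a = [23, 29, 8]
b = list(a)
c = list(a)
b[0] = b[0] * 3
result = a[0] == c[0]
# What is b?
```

After line 1: a = [23, 29, 8]
After line 2 (b = list(a), copy): a = [23, 29, 8], b = [23, 29, 8]
After line 3 (c = list(a) is a copy, new object): c = [23, 29, 8]
After line 4 (b[0] = 23 * 3 = 69; only b mutates (copy)): a = [23, 29, 8], b = [69, 29, 8], c = [23, 29, 8]
After line 5 (a[0] = 23, c[0] = 23; result = True)

[69, 29, 8]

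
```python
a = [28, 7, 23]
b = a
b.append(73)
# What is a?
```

After line 1: a = [28, 7, 23]
After line 2 (b = a is an alias, same object): a = [28, 7, 23], b = [28, 7, 23]
After line 3 (b.append mutates the shared list): a = [28, 7, 23, 73], b = [28, 7, 23, 73]

[28, 7, 23, 73]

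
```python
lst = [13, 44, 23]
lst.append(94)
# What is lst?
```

[13, 44, 23, 94]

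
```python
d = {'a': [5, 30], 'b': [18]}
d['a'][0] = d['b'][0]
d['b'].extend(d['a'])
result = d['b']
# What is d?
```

After line 1: d = {'a': [5, 30], 'b': [18]}
After line 2 (a[0] = b[0] = 18): d = {'a': [18, 30], 'b': [18]}
After line 3 (b.extend(a) appends [18, 30]): d = {'a': [18, 30], 'b': [18, 18, 30]}
After line 4: result = d['b'] = [18, 18, 30]

{'a': [18, 30], 'b': [18, 18, 30]}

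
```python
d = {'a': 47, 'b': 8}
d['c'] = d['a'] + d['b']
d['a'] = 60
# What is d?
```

After line 1: d = {'a': 47, 'b': 8}
After line 2 (d['c'] = 47 + 8): d = {'a': 47, 'b': 8, 'c': 55}
After line 3: d = {'a': 60, 'b': 8, 'c': 55}

{'a': 60, 'b': 8, 'c': 55}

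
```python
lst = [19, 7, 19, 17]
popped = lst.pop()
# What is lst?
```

[19, 7, 19]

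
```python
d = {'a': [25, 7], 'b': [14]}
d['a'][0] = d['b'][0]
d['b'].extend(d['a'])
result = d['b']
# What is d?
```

After line 1: d = {'a': [25, 7], 'b': [14]}
After line 2 (a[0] = b[0] = 14): d = {'a': [14, 7], 'b': [14]}
After line 3 (b.extend(a) appends [14, 7]): d = {'a': [14, 7], 'b': [14, 14, 7]}
After line 4: result = d['b'] = [14, 14, 7]

{'a': [14, 7], 'b': [14, 14, 7]}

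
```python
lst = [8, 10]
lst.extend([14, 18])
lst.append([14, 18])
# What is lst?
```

After line 1: lst = [8, 10]
After line 2 (extend unpacks [14, 18]): lst = [8, 10, 14, 18]
After line 3 (append adds [14, 18] as single element): lst = [8, 10, 14, 18, [14, 18]]

[8, 10, 14, 18, [14, 18]]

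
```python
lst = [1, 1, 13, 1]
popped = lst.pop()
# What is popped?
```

1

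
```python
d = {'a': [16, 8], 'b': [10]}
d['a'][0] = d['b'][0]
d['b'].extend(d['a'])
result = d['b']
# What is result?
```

After line 1: d = {'a': [16, 8], 'b': [10]}
After line 2 (a[0] = b[0] = 10): d = {'a': [10, 8], 'b': [10]}
After line 3 (b.extend(a) appends [10, 8]): d = {'a': [10, 8], 'b': [10, 10, 8]}
After line 4: result = d['b'] = [10, 10, 8]

[10, 10, 8]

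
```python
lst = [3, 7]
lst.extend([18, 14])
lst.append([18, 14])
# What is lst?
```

After line 1: lst = [3, 7]
After line 2 (extend unpacks [18, 14]): lst = [3, 7, 18, 14]
After line 3 (append adds [18, 14] as single element): lst = [3, 7, 18, 14, [18, 14]]

[3, 7, 18, 14, [18, 14]]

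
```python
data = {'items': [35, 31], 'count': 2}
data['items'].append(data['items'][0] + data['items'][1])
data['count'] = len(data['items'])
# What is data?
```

After line 1: data = {'items': [35, 31], 'count': 2}
After line 2 (append 35 + 31 = 66): data = {'items': [35, 31, 66], 'count': 2}
After line 3 (count = len(items) = 3): data = {'items': [35, 31, 66], 'count': 3}

{'items': [35, 31, 66], 'count': 3}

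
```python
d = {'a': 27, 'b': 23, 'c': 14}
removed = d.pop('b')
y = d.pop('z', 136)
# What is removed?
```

After line 1: d = {'a': 27, 'b': 23, 'c': 14}
After line 2 (pop 'b' returns 23): d = {'a': 27, 'c': 14}, removed = 23
After line 3 (pop 'z' missing, returns default 136): d = {'a': 27, 'c': 14}, y = 136

23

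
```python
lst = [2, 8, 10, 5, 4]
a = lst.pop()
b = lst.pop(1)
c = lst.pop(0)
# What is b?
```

After line 1: lst = [2, 8, 10, 5, 4]
After line 2 (pop() -> a = 4): lst = [2, 8, 10, 5]
After line 3 (pop(1) -> b = 8): lst = [2, 10, 5]
After line 4 (pop(0) -> c = 2): lst = [10, 5]

8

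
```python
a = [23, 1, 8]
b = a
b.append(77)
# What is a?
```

After line 1: a = [23, 1, 8]
After line 2 (b = a is an alias, same object): a = [23, 1, 8], b = [23, 1, 8]
After line 3 (b.append mutates the shared list): a = [23, 1, 8, 77], b = [23, 1, 8, 77]

[23, 1, 8, 77]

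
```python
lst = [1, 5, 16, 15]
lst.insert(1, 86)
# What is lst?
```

[1, 86, 5, 16, 15]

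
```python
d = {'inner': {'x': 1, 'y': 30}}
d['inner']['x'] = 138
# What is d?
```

After line 1: d = {'inner': {'x': 1, 'y': 30}}
After line 2 (inner x overwritten): d = {'inner': {'x': 138, 'y': 30}}

{'inner': {'x': 138, 'y': 30}}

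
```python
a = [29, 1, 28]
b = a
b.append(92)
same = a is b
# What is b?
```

After line 1: a = [29, 1, 28]
After line 2 (b = a is an alias, same object): a = [29, 1, 28], b = [29, 1, 28]
After line 3 (b.append mutates the shared list): a = [29, 1, 28, 92], b = [29, 1, 28, 92]
After line 4 (same = a is b; same object -> True): same = True

[29, 1, 28, 92]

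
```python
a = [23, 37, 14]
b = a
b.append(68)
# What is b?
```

After line 1: a = [23, 37, 14]
After line 2 (b = a is an alias, same object): a = [23, 37, 14], b = [23, 37, 14]
After line 3 (b.append mutates the shared list): a = [23, 37, 14, 68], b = [23, 37, 14, 68]

[23, 37, 14, 68]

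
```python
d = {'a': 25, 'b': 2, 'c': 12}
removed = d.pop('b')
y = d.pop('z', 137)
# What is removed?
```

After line 1: d = {'a': 25, 'b': 2, 'c': 12}
After line 2 (pop 'b' returns 2): d = {'a': 25, 'c': 12}, removed = 2
After line 3 (pop 'z' missing, returns default 137): d = {'a': 25, 'c': 12}, y = 137

2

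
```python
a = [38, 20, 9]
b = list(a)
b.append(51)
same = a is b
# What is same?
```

After line 1: a = [38, 20, 9]
After line 2 (b = list(a) is a shallow copy, new object): a = [38, 20, 9], b = [38, 20, 9]
After line 3 (append only mutates b): a = [38, 20, 9], b = [38, 20, 9, 51]
After line 4 (same = a is b; different objects -> False): same = False

False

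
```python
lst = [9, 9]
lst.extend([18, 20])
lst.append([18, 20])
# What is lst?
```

After line 1: lst = [9, 9]
After line 2 (extend unpacks [18, 20]): lst = [9, 9, 18, 20]
After line 3 (append adds [18, 20] as single element): lst = [9, 9, 18, 20, [18, 20]]

[9, 9, 18, 20, [18, 20]]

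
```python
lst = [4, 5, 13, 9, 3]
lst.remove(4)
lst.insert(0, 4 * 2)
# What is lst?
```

After line 1: lst = [4, 5, 13, 9, 3]
After line 2 (remove first 4): lst = [5, 13, 9, 3]
After line 3 (insert 8 at index 0): lst = [8, 5, 13, 9, 3]

[8, 5, 13, 9, 3]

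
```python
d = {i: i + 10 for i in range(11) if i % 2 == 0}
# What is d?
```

{0: 10, 2: 12, 4: 14, 6: 16, 8: 18, 10: 20}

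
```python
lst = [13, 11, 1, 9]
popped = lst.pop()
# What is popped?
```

9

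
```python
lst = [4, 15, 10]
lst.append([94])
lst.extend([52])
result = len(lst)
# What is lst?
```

After line 1: lst = [4, 15, 10]
After line 2 (append adds [94] as single element): lst = [4, 15, 10, [94]]
After line 3 (extend unpacks [52], adds 52): lst = [4, 15, 10, [94], 52]
After line 4: result = len(lst) = 5

[4, 15, 10, [94], 52]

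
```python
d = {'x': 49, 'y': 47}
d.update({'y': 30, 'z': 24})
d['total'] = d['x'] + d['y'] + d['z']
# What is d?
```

After line 1: d = {'x': 49, 'y': 47}
After line 2 (y overwritten, z added): d = {'x': 49, 'y': 30, 'z': 24}
After line 3 (total = 49 + 30 + 24 = 103): d = {'x': 49, 'y': 30, 'z': 24, 'total': 103}

{'x': 49, 'y': 30, 'z': 24, 'total': 103}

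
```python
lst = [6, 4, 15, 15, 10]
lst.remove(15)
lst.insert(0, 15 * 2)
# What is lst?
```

After line 1: lst = [6, 4, 15, 15, 10]
After line 2 (remove first 15): lst = [6, 4, 15, 10]
After line 3 (insert 30 at index 0): lst = [30, 6, 4, 15, 10]

[30, 6, 4, 15, 10]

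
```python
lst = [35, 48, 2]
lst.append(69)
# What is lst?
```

[35, 48, 2, 69]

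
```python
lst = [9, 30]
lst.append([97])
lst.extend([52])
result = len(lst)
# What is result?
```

After line 1: lst = [9, 30]
After line 2 (append adds [97] as single element): lst = [9, 30, [97]]
After line 3 (extend unpacks [52], adds 52): lst = [9, 30, [97], 52]
After line 4: result = len(lst) = 4

4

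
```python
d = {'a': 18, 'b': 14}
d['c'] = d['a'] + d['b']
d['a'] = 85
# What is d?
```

After line 1: d = {'a': 18, 'b': 14}
After line 2 (d['c'] = 18 + 14): d = {'a': 18, 'b': 14, 'c': 32}
After line 3: d = {'a': 85, 'b': 14, 'c': 32}

{'a': 85, 'b': 14, 'c': 32}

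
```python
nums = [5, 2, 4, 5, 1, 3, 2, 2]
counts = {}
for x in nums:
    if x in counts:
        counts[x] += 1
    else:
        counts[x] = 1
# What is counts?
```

Initial: counts = {}, nums = [5, 2, 4, 5, 1, 3, 2, 2]
See 5: counts = {5: 1}
See 2: counts = {5: 1, 2: 1}
See 4: counts = {5: 1, 2: 1, 4: 1}
See 5: counts = {5: 2, 2: 1, 4: 1}
See 1: counts = {5: 2, 2: 1, 4: 1, 1: 1}
See 3: counts = {5: 2, 2: 1, 4: 1, 1: 1, 3: 1}
See 2: counts = {5: 2, 2: 2, 4: 1, 1: 1, 3: 1}
See 2: counts = {5: 2, 2: 3, 4: 1, 1: 1, 3: 1}

{5: 2, 2: 3, 4: 1, 1: 1, 3: 1}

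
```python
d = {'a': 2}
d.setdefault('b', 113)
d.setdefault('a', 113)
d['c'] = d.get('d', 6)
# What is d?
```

After line 1: d = {'a': 2}
After line 2 (setdefault adds 'b'=113): d = {'a': 2, 'b': 113}
After line 3 (setdefault 'a' no-op, already exists): d = {'a': 2, 'b': 113}
After line 4 (get('d', 6) returns default since 'd' not in d): d = {'a': 2, 'b': 113, 'c': 6}

{'a': 2, 'b': 113, 'c': 6}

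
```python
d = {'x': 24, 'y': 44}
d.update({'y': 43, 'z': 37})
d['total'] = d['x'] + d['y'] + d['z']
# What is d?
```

After line 1: d = {'x': 24, 'y': 44}
After line 2 (y overwritten, z added): d = {'x': 24, 'y': 43, 'z': 37}
After line 3 (total = 24 + 43 + 37 = 104): d = {'x': 24, 'y': 43, 'z': 37, 'total': 104}

{'x': 24, 'y': 43, 'z': 37, 'total': 104}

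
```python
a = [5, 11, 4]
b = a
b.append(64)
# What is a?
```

After line 1: a = [5, 11, 4]
After line 2 (b = a is an alias, same object): a = [5, 11, 4], b = [5, 11, 4]
After line 3 (b.append mutates the shared list): a = [5, 11, 4, 64], b = [5, 11, 4, 64]

[5, 11, 4, 64]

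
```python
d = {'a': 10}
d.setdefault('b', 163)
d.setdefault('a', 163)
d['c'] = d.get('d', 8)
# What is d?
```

After line 1: d = {'a': 10}
After line 2 (setdefault adds 'b'=163): d = {'a': 10, 'b': 163}
After line 3 (setdefault 'a' no-op, already exists): d = {'a': 10, 'b': 163}
After line 4 (get('d', 8) returns default since 'd' not in d): d = {'a': 10, 'b': 163, 'c': 8}

{'a': 10, 'b': 163, 'c': 8}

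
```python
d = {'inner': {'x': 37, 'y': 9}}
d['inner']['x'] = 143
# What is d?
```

After line 1: d = {'inner': {'x': 37, 'y': 9}}
After line 2 (inner x overwritten): d = {'inner': {'x': 143, 'y': 9}}

{'inner': {'x': 143, 'y': 9}}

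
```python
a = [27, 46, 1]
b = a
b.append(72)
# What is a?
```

After line 1: a = [27, 46, 1]
After line 2 (b = a is an alias, same object): a = [27, 46, 1], b = [27, 46, 1]
After line 3 (b.append mutates the shared list): a = [27, 46, 1, 72], b = [27, 46, 1, 72]

[27, 46, 1, 72]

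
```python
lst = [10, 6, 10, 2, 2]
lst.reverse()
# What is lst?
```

[2, 2, 10, 6, 10]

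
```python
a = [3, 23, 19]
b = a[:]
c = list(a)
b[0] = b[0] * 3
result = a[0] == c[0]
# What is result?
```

After line 1: a = [3, 23, 19]
After line 2 (b = a[:], copy): a = [3, 23, 19], b = [3, 23, 19]
After line 3 (c = list(a) is a copy, new object): c = [3, 23, 19]
After line 4 (b[0] = 3 * 3 = 9; only b mutates (copy)): a = [3, 23, 19], b = [9, 23, 19], c = [3, 23, 19]
After line 5 (a[0] = 3, c[0] = 3; result = True)

True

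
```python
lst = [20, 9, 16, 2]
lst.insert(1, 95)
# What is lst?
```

[20, 95, 9, 16, 2]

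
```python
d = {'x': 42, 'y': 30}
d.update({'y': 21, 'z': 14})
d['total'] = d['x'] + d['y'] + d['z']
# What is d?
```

After line 1: d = {'x': 42, 'y': 30}
After line 2 (y overwritten, z added): d = {'x': 42, 'y': 21, 'z': 14}
After line 3 (total = 42 + 21 + 14 = 77): d = {'x': 42, 'y': 21, 'z': 14, 'total': 77}

{'x': 42, 'y': 21, 'z': 14, 'total': 77}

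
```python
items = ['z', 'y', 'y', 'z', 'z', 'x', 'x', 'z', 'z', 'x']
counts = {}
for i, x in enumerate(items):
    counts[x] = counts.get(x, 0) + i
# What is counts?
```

Initial: counts = {}, items = ['z', 'y', 'y', 'z', 'z', 'x', 'x', 'z', 'z', 'x']
i=0, x='z': counts = {'z': 0}
i=1, x='y': counts = {'z': 0, 'y': 1}
i=2, x='y': counts = {'z': 0, 'y': 3}
i=3, x='z': counts = {'z': 3, 'y': 3}
i=4, x='z': counts = {'z': 7, 'y': 3}
i=5, x='x': counts = {'z': 7, 'y': 3, 'x': 5}
i=6, x='x': counts = {'z': 7, 'y': 3, 'x': 11}
i=7, x='z': counts = {'z': 14, 'y': 3, 'x': 11}
i=8, x='z': counts = {'z': 22, 'y': 3, 'x': 11}
i=9, x='x': counts = {'z': 22, 'y': 3, 'x': 20}

{'z': 22, 'y': 3, 'x': 20}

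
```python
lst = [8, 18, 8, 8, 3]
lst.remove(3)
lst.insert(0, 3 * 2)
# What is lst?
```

After line 1: lst = [8, 18, 8, 8, 3]
After line 2 (remove first 3): lst = [8, 18, 8, 8]
After line 3 (insert 6 at index 0): lst = [6, 8, 18, 8, 8]

[6, 8, 18, 8, 8]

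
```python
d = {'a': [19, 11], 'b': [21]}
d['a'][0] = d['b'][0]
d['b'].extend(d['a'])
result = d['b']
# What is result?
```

After line 1: d = {'a': [19, 11], 'b': [21]}
After line 2 (a[0] = b[0] = 21): d = {'a': [21, 11], 'b': [21]}
After line 3 (b.extend(a) appends [21, 11]): d = {'a': [21, 11], 'b': [21, 21, 11]}
After line 4: result = d['b'] = [21, 21, 11]

[21, 21, 11]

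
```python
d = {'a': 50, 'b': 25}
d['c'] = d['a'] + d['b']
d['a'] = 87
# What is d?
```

After line 1: d = {'a': 50, 'b': 25}
After line 2 (d['c'] = 50 + 25): d = {'a': 50, 'b': 25, 'c': 75}
After line 3: d = {'a': 87, 'b': 25, 'c': 75}

{'a': 87, 'b': 25, 'c': 75}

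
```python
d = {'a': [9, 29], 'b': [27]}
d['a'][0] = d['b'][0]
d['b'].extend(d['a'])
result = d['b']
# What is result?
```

After line 1: d = {'a': [9, 29], 'b': [27]}
After line 2 (a[0] = b[0] = 27): d = {'a': [27, 29], 'b': [27]}
After line 3 (b.extend(a) appends [27, 29]): d = {'a': [27, 29], 'b': [27, 27, 29]}
After line 4: result = d['b'] = [27, 27, 29]

[27, 27, 29]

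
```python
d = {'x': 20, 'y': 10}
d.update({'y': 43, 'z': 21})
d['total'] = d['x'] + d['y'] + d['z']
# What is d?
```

After line 1: d = {'x': 20, 'y': 10}
After line 2 (y overwritten, z added): d = {'x': 20, 'y': 43, 'z': 21}
After line 3 (total = 20 + 43 + 21 = 84): d = {'x': 20, 'y': 43, 'z': 21, 'total': 84}

{'x': 20, 'y': 43, 'z': 21, 'total': 84}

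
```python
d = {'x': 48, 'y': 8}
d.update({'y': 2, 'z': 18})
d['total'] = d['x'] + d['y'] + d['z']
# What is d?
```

After line 1: d = {'x': 48, 'y': 8}
After line 2 (y overwritten, z added): d = {'x': 48, 'y': 2, 'z': 18}
After line 3 (total = 48 + 2 + 18 = 68): d = {'x': 48, 'y': 2, 'z': 18, 'total': 68}

{'x': 48, 'y': 2, 'z': 18, 'total': 68}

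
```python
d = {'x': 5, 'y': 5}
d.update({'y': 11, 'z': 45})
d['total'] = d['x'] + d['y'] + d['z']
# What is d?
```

After line 1: d = {'x': 5, 'y': 5}
After line 2 (y overwritten, z added): d = {'x': 5, 'y': 11, 'z': 45}
After line 3 (total = 5 + 11 + 45 = 61): d = {'x': 5, 'y': 11, 'z': 45, 'total': 61}

{'x': 5, 'y': 11, 'z': 45, 'total': 61}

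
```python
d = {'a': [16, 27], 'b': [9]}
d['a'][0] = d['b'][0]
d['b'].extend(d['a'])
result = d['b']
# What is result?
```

After line 1: d = {'a': [16, 27], 'b': [9]}
After line 2 (a[0] = b[0] = 9): d = {'a': [9, 27], 'b': [9]}
After line 3 (b.extend(a) appends [9, 27]): d = {'a': [9, 27], 'b': [9, 9, 27]}
After line 4: result = d['b'] = [9, 9, 27]

[9, 9, 27]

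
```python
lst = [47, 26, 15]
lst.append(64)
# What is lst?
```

[47, 26, 15, 64]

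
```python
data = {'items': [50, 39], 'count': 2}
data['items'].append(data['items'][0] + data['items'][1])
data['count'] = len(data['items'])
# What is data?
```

After line 1: data = {'items': [50, 39], 'count': 2}
After line 2 (append 50 + 39 = 89): data = {'items': [50, 39, 89], 'count': 2}
After line 3 (count = len(items) = 3): data = {'items': [50, 39, 89], 'count': 3}

{'items': [50, 39, 89], 'count': 3}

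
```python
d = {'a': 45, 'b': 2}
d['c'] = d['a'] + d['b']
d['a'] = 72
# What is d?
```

After line 1: d = {'a': 45, 'b': 2}
After line 2 (d['c'] = 45 + 2): d = {'a': 45, 'b': 2, 'c': 47}
After line 3: d = {'a': 72, 'b': 2, 'c': 47}

{'a': 72, 'b': 2, 'c': 47}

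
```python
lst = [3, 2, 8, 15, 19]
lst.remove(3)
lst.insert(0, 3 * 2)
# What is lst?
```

After line 1: lst = [3, 2, 8, 15, 19]
After line 2 (remove first 3): lst = [2, 8, 15, 19]
After line 3 (insert 6 at index 0): lst = [6, 2, 8, 15, 19]

[6, 2, 8, 15, 19]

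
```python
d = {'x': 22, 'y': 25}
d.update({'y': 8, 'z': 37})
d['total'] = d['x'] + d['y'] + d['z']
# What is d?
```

After line 1: d = {'x': 22, 'y': 25}
After line 2 (y overwritten, z added): d = {'x': 22, 'y': 8, 'z': 37}
After line 3 (total = 22 + 8 + 37 = 67): d = {'x': 22, 'y': 8, 'z': 37, 'total': 67}

{'x': 22, 'y': 8, 'z': 37, 'total': 67}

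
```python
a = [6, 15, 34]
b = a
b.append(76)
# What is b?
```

After line 1: a = [6, 15, 34]
After line 2 (b = a is an alias, same object): a = [6, 15, 34], b = [6, 15, 34]
After line 3 (b.append mutates the shared list): a = [6, 15, 34, 76], b = [6, 15, 34, 76]

[6, 15, 34, 76]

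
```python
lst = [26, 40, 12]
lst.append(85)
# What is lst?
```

[26, 40, 12, 85]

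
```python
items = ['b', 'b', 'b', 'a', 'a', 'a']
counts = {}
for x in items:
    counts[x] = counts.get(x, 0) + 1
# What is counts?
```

Initial: counts = {}, items = ['b', 'b', 'b', 'a', 'a', 'a']
See 'b': counts = {'b': 1}
See 'b': counts = {'b': 2}
See 'b': counts = {'b': 3}
See 'a': counts = {'b': 3, 'a': 1}
See 'a': counts = {'b': 3, 'a': 2}
See 'a': counts = {'b': 3, 'a': 3}

{'b': 3, 'a': 3}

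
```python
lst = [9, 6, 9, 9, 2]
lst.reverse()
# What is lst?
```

[2, 9, 9, 6, 9]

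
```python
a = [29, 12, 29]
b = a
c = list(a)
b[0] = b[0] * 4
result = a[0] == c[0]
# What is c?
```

After line 1: a = [29, 12, 29]
After line 2 (b = a, alias): a = [29, 12, 29], b = [29, 12, 29]
After line 3 (c = list(a) is a copy, new object): c = [29, 12, 29]
After line 4 (b[0] = 29 * 4 = 116; mutates shared a/b): a = b = [116, 12, 29], c = [29, 12, 29]
After line 5 (a[0] = 116, c[0] = 29; result = False)

[29, 12, 29]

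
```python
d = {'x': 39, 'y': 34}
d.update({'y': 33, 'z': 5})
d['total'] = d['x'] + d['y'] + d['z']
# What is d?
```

After line 1: d = {'x': 39, 'y': 34}
After line 2 (y overwritten, z added): d = {'x': 39, 'y': 33, 'z': 5}
After line 3 (total = 39 + 33 + 5 = 77): d = {'x': 39, 'y': 33, 'z': 5, 'total': 77}

{'x': 39, 'y': 33, 'z': 5, 'total': 77}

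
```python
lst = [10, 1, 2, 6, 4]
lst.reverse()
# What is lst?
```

[4, 6, 2, 1, 10]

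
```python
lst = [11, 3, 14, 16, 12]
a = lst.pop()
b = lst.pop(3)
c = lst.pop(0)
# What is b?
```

After line 1: lst = [11, 3, 14, 16, 12]
After line 2 (pop() -> a = 12): lst = [11, 3, 14, 16]
After line 3 (pop(3) -> b = 16): lst = [11, 3, 14]
After line 4 (pop(0) -> c = 11): lst = [3, 14]

16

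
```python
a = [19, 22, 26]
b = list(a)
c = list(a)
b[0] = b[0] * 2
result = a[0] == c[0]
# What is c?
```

After line 1: a = [19, 22, 26]
After line 2 (b = list(a), copy): a = [19, 22, 26], b = [19, 22, 26]
After line 3 (c = list(a) is a copy, new object): c = [19, 22, 26]
After line 4 (b[0] = 19 * 2 = 38; only b mutates (copy)): a = [19, 22, 26], b = [38, 22, 26], c = [19, 22, 26]
After line 5 (a[0] = 19, c[0] = 19; result = True)

[19, 22, 26]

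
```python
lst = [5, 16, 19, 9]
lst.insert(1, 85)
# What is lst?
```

[5, 85, 16, 19, 9]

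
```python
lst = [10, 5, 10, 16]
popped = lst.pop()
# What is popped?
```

16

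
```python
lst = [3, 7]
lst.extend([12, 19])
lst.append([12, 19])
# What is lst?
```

After line 1: lst = [3, 7]
After line 2 (extend unpacks [12, 19]): lst = [3, 7, 12, 19]
After line 3 (append adds [12, 19] as single element): lst = [3, 7, 12, 19, [12, 19]]

[3, 7, 12, 19, [12, 19]]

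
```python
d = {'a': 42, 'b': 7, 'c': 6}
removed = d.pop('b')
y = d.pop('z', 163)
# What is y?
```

After line 1: d = {'a': 42, 'b': 7, 'c': 6}
After line 2 (pop 'b' returns 7): d = {'a': 42, 'c': 6}, removed = 7
After line 3 (pop 'z' missing, returns default 163): d = {'a': 42, 'c': 6}, y = 163

163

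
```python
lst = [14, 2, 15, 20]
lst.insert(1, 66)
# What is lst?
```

[14, 66, 2, 15, 20]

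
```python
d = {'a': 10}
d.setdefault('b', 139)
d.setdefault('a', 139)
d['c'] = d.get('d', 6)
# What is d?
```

After line 1: d = {'a': 10}
After line 2 (setdefault adds 'b'=139): d = {'a': 10, 'b': 139}
After line 3 (setdefault 'a' no-op, already exists): d = {'a': 10, 'b': 139}
After line 4 (get('d', 6) returns default since 'd' not in d): d = {'a': 10, 'b': 139, 'c': 6}

{'a': 10, 'b': 139, 'c': 6}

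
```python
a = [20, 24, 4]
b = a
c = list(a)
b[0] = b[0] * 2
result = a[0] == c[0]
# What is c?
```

After line 1: a = [20, 24, 4]
After line 2 (b = a, alias): a = [20, 24, 4], b = [20, 24, 4]
After line 3 (c = list(a) is a copy, new object): c = [20, 24, 4]
After line 4 (b[0] = 20 * 2 = 40; mutates shared a/b): a = b = [40, 24, 4], c = [20, 24, 4]
After line 5 (a[0] = 40, c[0] = 20; result = False)

[20, 24, 4]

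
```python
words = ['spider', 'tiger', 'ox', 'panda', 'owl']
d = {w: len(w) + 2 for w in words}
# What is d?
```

{'spider': 8, 'tiger': 7, 'ox': 4, 'panda': 7, 'owl': 5}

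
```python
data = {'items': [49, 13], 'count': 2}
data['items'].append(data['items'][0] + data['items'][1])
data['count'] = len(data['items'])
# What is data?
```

After line 1: data = {'items': [49, 13], 'count': 2}
After line 2 (append 49 + 13 = 62): data = {'items': [49, 13, 62], 'count': 2}
After line 3 (count = len(items) = 3): data = {'items': [49, 13, 62], 'count': 3}

{'items': [49, 13, 62], 'count': 3}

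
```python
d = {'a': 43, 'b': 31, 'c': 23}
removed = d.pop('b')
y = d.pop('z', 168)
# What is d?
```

After line 1: d = {'a': 43, 'b': 31, 'c': 23}
After line 2 (pop 'b' returns 31): d = {'a': 43, 'c': 23}, removed = 31
After line 3 (pop 'z' missing, returns default 168): d = {'a': 43, 'c': 23}, y = 168

{'a': 43, 'c': 23}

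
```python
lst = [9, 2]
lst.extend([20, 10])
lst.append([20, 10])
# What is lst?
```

After line 1: lst = [9, 2]
After line 2 (extend unpacks [20, 10]): lst = [9, 2, 20, 10]
After line 3 (append adds [20, 10] as single element): lst = [9, 2, 20, 10, [20, 10]]

[9, 2, 20, 10, [20, 10]]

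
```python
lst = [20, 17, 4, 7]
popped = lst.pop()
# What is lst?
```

[20, 17, 4]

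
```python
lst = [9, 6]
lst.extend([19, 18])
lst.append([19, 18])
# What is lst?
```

After line 1: lst = [9, 6]
After line 2 (extend unpacks [19, 18]): lst = [9, 6, 19, 18]
After line 3 (append adds [19, 18] as single element): lst = [9, 6, 19, 18, [19, 18]]

[9, 6, 19, 18, [19, 18]]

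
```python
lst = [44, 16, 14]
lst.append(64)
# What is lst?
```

[44, 16, 14, 64]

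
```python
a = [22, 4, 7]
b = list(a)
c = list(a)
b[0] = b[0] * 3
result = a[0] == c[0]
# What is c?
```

After line 1: a = [22, 4, 7]
After line 2 (b = list(a), copy): a = [22, 4, 7], b = [22, 4, 7]
After line 3 (c = list(a) is a copy, new object): c = [22, 4, 7]
After line 4 (b[0] = 22 * 3 = 66; only b mutates (copy)): a = [22, 4, 7], b = [66, 4, 7], c = [22, 4, 7]
After line 5 (a[0] = 22, c[0] = 22; result = True)

[22, 4, 7]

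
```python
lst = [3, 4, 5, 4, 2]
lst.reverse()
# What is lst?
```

[2, 4, 5, 4, 3]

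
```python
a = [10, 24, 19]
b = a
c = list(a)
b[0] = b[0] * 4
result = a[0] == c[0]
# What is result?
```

After line 1: a = [10, 24, 19]
After line 2 (b = a, alias): a = [10, 24, 19], b = [10, 24, 19]
After line 3 (c = list(a) is a copy, new object): c = [10, 24, 19]
After line 4 (b[0] = 10 * 4 = 40; mutates shared a/b): a = b = [40, 24, 19], c = [10, 24, 19]
After line 5 (a[0] = 40, c[0] = 10; result = False)

False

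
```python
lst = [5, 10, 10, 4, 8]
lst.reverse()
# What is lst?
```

[8, 4, 10, 10, 5]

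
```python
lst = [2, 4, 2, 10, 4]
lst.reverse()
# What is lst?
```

[4, 10, 2, 4, 2]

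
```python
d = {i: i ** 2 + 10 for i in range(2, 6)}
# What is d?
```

{2: 14, 3: 19, 4: 26, 5: 35}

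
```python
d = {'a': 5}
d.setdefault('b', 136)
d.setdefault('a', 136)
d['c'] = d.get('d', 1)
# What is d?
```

After line 1: d = {'a': 5}
After line 2 (setdefault adds 'b'=136): d = {'a': 5, 'b': 136}
After line 3 (setdefault 'a' no-op, already exists): d = {'a': 5, 'b': 136}
After line 4 (get('d', 1) returns default since 'd' not in d): d = {'a': 5, 'b': 136, 'c': 1}

{'a': 5, 'b': 136, 'c': 1}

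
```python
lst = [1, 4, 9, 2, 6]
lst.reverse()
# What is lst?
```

[6, 2, 9, 4, 1]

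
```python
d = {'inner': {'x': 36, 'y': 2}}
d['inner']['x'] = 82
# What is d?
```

After line 1: d = {'inner': {'x': 36, 'y': 2}}
After line 2 (inner x overwritten): d = {'inner': {'x': 82, 'y': 2}}

{'inner': {'x': 82, 'y': 2}}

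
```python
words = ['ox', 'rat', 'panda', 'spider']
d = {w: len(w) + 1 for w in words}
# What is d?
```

{'ox': 3, 'rat': 4, 'panda': 6, 'spider': 7}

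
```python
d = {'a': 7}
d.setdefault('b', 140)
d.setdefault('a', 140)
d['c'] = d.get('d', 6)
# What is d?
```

After line 1: d = {'a': 7}
After line 2 (setdefault adds 'b'=140): d = {'a': 7, 'b': 140}
After line 3 (setdefault 'a' no-op, already exists): d = {'a': 7, 'b': 140}
After line 4 (get('d', 6) returns default since 'd' not in d): d = {'a': 7, 'b': 140, 'c': 6}

{'a': 7, 'b': 140, 'c': 6}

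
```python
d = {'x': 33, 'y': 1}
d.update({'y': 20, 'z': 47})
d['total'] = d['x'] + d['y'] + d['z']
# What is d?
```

After line 1: d = {'x': 33, 'y': 1}
After line 2 (y overwritten, z added): d = {'x': 33, 'y': 20, 'z': 47}
After line 3 (total = 33 + 20 + 47 = 100): d = {'x': 33, 'y': 20, 'z': 47, 'total': 100}

{'x': 33, 'y': 20, 'z': 47, 'total': 100}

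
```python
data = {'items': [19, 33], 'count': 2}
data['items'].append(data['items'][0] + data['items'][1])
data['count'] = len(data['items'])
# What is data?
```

After line 1: data = {'items': [19, 33], 'count': 2}
After line 2 (append 19 + 33 = 52): data = {'items': [19, 33, 52], 'count': 2}
After line 3 (count = len(items) = 3): data = {'items': [19, 33, 52], 'count': 3}

{'items': [19, 33, 52], 'count': 3}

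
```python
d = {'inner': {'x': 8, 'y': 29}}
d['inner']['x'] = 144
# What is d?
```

After line 1: d = {'inner': {'x': 8, 'y': 29}}
After line 2 (inner x overwritten): d = {'inner': {'x': 144, 'y': 29}}

{'inner': {'x': 144, 'y': 29}}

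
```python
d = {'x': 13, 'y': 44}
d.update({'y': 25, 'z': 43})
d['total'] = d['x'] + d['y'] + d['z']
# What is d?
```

After line 1: d = {'x': 13, 'y': 44}
After line 2 (y overwritten, z added): d = {'x': 13, 'y': 25, 'z': 43}
After line 3 (total = 13 + 25 + 43 = 81): d = {'x': 13, 'y': 25, 'z': 43, 'total': 81}

{'x': 13, 'y': 25, 'z': 43, 'total': 81}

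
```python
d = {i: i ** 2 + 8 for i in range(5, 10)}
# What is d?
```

{5: 33, 6: 44, 7: 57, 8: 72, 9: 89}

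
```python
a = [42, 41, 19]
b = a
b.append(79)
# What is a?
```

After line 1: a = [42, 41, 19]
After line 2 (b = a is an alias, same object): a = [42, 41, 19], b = [42, 41, 19]
After line 3 (b.append mutates the shared list): a = [42, 41, 19, 79], b = [42, 41, 19, 79]

[42, 41, 19, 79]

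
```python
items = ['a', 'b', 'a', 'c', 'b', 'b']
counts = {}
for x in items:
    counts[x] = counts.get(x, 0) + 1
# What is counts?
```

Initial: counts = {}, items = ['a', 'b', 'a', 'c', 'b', 'b']
See 'a': counts = {'a': 1}
See 'b': counts = {'a': 1, 'b': 1}
See 'a': counts = {'a': 2, 'b': 1}
See 'c': counts = {'a': 2, 'b': 1, 'c': 1}
See 'b': counts = {'a': 2, 'b': 2, 'c': 1}
See 'b': counts = {'a': 2, 'b': 3, 'c': 1}

{'a': 2, 'b': 3, 'c': 1}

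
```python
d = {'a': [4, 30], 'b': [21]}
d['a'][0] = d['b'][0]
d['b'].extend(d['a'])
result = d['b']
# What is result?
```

After line 1: d = {'a': [4, 30], 'b': [21]}
After line 2 (a[0] = b[0] = 21): d = {'a': [21, 30], 'b': [21]}
After line 3 (b.extend(a) appends [21, 30]): d = {'a': [21, 30], 'b': [21, 21, 30]}
After line 4: result = d['b'] = [21, 21, 30]

[21, 21, 30]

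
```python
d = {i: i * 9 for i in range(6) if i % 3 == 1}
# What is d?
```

{1: 9, 4: 36}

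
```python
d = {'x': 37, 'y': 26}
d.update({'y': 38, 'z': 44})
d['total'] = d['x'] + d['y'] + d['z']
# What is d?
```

After line 1: d = {'x': 37, 'y': 26}
After line 2 (y overwritten, z added): d = {'x': 37, 'y': 38, 'z': 44}
After line 3 (total = 37 + 38 + 44 = 119): d = {'x': 37, 'y': 38, 'z': 44, 'total': 119}

{'x': 37, 'y': 38, 'z': 44, 'total': 119}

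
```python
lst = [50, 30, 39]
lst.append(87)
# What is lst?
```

[50, 30, 39, 87]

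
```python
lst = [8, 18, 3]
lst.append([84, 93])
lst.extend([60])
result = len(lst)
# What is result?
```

After line 1: lst = [8, 18, 3]
After line 2 (append adds [84, 93] as single element): lst = [8, 18, 3, [84, 93]]
After line 3 (extend unpacks [60], adds 60): lst = [8, 18, 3, [84, 93], 60]
After line 4: result = len(lst) = 5

5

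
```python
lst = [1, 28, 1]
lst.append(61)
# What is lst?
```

[1, 28, 1, 61]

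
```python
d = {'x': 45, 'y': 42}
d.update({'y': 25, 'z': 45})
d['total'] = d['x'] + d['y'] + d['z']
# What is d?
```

After line 1: d = {'x': 45, 'y': 42}
After line 2 (y overwritten, z added): d = {'x': 45, 'y': 25, 'z': 45}
After line 3 (total = 45 + 25 + 45 = 115): d = {'x': 45, 'y': 25, 'z': 45, 'total': 115}

{'x': 45, 'y': 25, 'z': 45, 'total': 115}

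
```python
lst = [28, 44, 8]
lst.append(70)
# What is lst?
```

[28, 44, 8, 70]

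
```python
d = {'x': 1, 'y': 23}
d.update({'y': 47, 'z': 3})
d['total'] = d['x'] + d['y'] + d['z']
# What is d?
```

After line 1: d = {'x': 1, 'y': 23}
After line 2 (y overwritten, z added): d = {'x': 1, 'y': 47, 'z': 3}
After line 3 (total = 1 + 47 + 3 = 51): d = {'x': 1, 'y': 47, 'z': 3, 'total': 51}

{'x': 1, 'y': 47, 'z': 3, 'total': 51}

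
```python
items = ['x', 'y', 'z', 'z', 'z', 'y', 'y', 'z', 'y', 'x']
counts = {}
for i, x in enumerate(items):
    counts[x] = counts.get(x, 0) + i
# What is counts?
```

Initial: counts = {}, items = ['x', 'y', 'z', 'z', 'z', 'y', 'y', 'z', 'y', 'x']
i=0, x='x': counts = {'x': 0}
i=1, x='y': counts = {'x': 0, 'y': 1}
i=2, x='z': counts = {'x': 0, 'y': 1, 'z': 2}
i=3, x='z': counts = {'x': 0, 'y': 1, 'z': 5}
i=4, x='z': counts = {'x': 0, 'y': 1, 'z': 9}
i=5, x='y': counts = {'x': 0, 'y': 6, 'z': 9}
i=6, x='y': counts = {'x': 0, 'y': 12, 'z': 9}
i=7, x='z': counts = {'x': 0, 'y': 12, 'z': 16}
i=8, x='y': counts = {'x': 0, 'y': 20, 'z': 16}
i=9, x='x': counts = {'x': 9, 'y': 20, 'z': 16}

{'x': 9, 'y': 20, 'z': 16}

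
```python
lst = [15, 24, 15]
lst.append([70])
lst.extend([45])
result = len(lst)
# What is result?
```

After line 1: lst = [15, 24, 15]
After line 2 (append adds [70] as single element): lst = [15, 24, 15, [70]]
After line 3 (extend unpacks [45], adds 45): lst = [15, 24, 15, [70], 45]
After line 4: result = len(lst) = 5

5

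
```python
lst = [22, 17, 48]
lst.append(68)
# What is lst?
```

[22, 17, 48, 68]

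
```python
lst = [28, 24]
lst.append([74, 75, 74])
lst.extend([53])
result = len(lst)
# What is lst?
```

After line 1: lst = [28, 24]
After line 2 (append adds [74, 75, 74] as single element): lst = [28, 24, [74, 75, 74]]
After line 3 (extend unpacks [53], adds 53): lst = [28, 24, [74, 75, 74], 53]
After line 4: result = len(lst) = 4

[28, 24, [74, 75, 74], 53]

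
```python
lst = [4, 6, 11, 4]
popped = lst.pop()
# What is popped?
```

4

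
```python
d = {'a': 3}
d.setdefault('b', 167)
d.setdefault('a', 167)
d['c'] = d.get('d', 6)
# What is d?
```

After line 1: d = {'a': 3}
After line 2 (setdefault adds 'b'=167): d = {'a': 3, 'b': 167}
After line 3 (setdefault 'a' no-op, already exists): d = {'a': 3, 'b': 167}
After line 4 (get('d', 6) returns default since 'd' not in d): d = {'a': 3, 'b': 167, 'c': 6}

{'a': 3, 'b': 167, 'c': 6}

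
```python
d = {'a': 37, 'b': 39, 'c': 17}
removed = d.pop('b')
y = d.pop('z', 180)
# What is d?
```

After line 1: d = {'a': 37, 'b': 39, 'c': 17}
After line 2 (pop 'b' returns 39): d = {'a': 37, 'c': 17}, removed = 39
After line 3 (pop 'z' missing, returns default 180): d = {'a': 37, 'c': 17}, y = 180

{'a': 37, 'c': 17}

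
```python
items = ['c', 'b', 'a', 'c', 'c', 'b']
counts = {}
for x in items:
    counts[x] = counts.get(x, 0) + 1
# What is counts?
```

Initial: counts = {}, items = ['c', 'b', 'a', 'c', 'c', 'b']
See 'c': counts = {'c': 1}
See 'b': counts = {'c': 1, 'b': 1}
See 'a': counts = {'c': 1, 'b': 1, 'a': 1}
See 'c': counts = {'c': 2, 'b': 1, 'a': 1}
See 'c': counts = {'c': 3, 'b': 1, 'a': 1}
See 'b': counts = {'c': 3, 'b': 2, 'a': 1}

{'c': 3, 'b': 2, 'a': 1}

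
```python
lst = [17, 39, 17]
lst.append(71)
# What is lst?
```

[17, 39, 17, 71]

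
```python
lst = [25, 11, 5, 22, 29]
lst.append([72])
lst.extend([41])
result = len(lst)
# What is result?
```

After line 1: lst = [25, 11, 5, 22, 29]
After line 2 (append adds [72] as single element): lst = [25, 11, 5, 22, 29, [72]]
After line 3 (extend unpacks [41], adds 41): lst = [25, 11, 5, 22, 29, [72], 41]
After line 4: result = len(lst) = 7

7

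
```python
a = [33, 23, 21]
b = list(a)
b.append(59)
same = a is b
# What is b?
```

After line 1: a = [33, 23, 21]
After line 2 (b = list(a) is a shallow copy, new object): a = [33, 23, 21], b = [33, 23, 21]
After line 3 (append only mutates b): a = [33, 23, 21], b = [33, 23, 21, 59]
After line 4 (same = a is b; different objects -> False): same = False

[33, 23, 21, 59]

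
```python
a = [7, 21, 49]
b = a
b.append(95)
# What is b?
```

After line 1: a = [7, 21, 49]
After line 2 (b = a is an alias, same object): a = [7, 21, 49], b = [7, 21, 49]
After line 3 (b.append mutates the shared list): a = [7, 21, 49, 95], b = [7, 21, 49, 95]

[7, 21, 49, 95]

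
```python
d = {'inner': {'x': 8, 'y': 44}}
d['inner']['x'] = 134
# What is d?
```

After line 1: d = {'inner': {'x': 8, 'y': 44}}
After line 2 (inner x overwritten): d = {'inner': {'x': 134, 'y': 44}}

{'inner': {'x': 134, 'y': 44}}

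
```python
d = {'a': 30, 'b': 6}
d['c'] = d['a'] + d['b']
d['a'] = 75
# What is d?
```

After line 1: d = {'a': 30, 'b': 6}
After line 2 (d['c'] = 30 + 6): d = {'a': 30, 'b': 6, 'c': 36}
After line 3: d = {'a': 75, 'b': 6, 'c': 36}

{'a': 75, 'b': 6, 'c': 36}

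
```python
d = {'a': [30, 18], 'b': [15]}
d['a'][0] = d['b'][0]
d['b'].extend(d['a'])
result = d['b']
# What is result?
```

After line 1: d = {'a': [30, 18], 'b': [15]}
After line 2 (a[0] = b[0] = 15): d = {'a': [15, 18], 'b': [15]}
After line 3 (b.extend(a) appends [15, 18]): d = {'a': [15, 18], 'b': [15, 15, 18]}
After line 4: result = d['b'] = [15, 15, 18]

[15, 15, 18]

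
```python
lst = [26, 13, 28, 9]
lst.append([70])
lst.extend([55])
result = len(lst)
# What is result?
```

After line 1: lst = [26, 13, 28, 9]
After line 2 (append adds [70] as single element): lst = [26, 13, 28, 9, [70]]
After line 3 (extend unpacks [55], adds 55): lst = [26, 13, 28, 9, [70], 55]
After line 4: result = len(lst) = 6

6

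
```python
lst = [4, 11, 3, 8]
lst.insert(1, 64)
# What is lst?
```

[4, 64, 11, 3, 8]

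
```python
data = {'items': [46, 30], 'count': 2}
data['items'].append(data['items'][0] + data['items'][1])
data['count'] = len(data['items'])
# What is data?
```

After line 1: data = {'items': [46, 30], 'count': 2}
After line 2 (append 46 + 30 = 76): data = {'items': [46, 30, 76], 'count': 2}
After line 3 (count = len(items) = 3): data = {'items': [46, 30, 76], 'count': 3}

{'items': [46, 30, 76], 'count': 3}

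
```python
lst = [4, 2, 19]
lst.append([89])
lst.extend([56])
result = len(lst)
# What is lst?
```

After line 1: lst = [4, 2, 19]
After line 2 (append adds [89] as single element): lst = [4, 2, 19, [89]]
After line 3 (extend unpacks [56], adds 56): lst = [4, 2, 19, [89], 56]
After line 4: result = len(lst) = 5

[4, 2, 19, [89], 56]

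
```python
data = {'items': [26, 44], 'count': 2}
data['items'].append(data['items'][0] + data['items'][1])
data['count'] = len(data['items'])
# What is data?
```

After line 1: data = {'items': [26, 44], 'count': 2}
After line 2 (append 26 + 44 = 70): data = {'items': [26, 44, 70], 'count': 2}
After line 3 (count = len(items) = 3): data = {'items': [26, 44, 70], 'count': 3}

{'items': [26, 44, 70], 'count': 3}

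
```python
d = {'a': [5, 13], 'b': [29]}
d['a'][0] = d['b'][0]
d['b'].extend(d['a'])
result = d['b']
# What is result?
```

After line 1: d = {'a': [5, 13], 'b': [29]}
After line 2 (a[0] = b[0] = 29): d = {'a': [29, 13], 'b': [29]}
After line 3 (b.extend(a) appends [29, 13]): d = {'a': [29, 13], 'b': [29, 29, 13]}
After line 4: result = d['b'] = [29, 29, 13]

[29, 29, 13]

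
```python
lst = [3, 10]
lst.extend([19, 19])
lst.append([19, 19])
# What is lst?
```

After line 1: lst = [3, 10]
After line 2 (extend unpacks [19, 19]): lst = [3, 10, 19, 19]
After line 3 (append adds [19, 19] as single element): lst = [3, 10, 19, 19, [19, 19]]

[3, 10, 19, 19, [19, 19]]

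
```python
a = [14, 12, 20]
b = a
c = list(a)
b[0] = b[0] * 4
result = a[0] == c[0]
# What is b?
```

After line 1: a = [14, 12, 20]
After line 2 (b = a, alias): a = [14, 12, 20], b = [14, 12, 20]
After line 3 (c = list(a) is a copy, new object): c = [14, 12, 20]
After line 4 (b[0] = 14 * 4 = 56; mutates shared a/b): a = b = [56, 12, 20], c = [14, 12, 20]
After line 5 (a[0] = 56, c[0] = 14; result = False)

[56, 12, 20]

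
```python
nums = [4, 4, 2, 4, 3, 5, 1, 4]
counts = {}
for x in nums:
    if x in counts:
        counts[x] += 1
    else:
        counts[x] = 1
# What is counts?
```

Initial: counts = {}, nums = [4, 4, 2, 4, 3, 5, 1, 4]
See 4: counts = {4: 1}
See 4: counts = {4: 2}
See 2: counts = {4: 2, 2: 1}
See 4: counts = {4: 3, 2: 1}
See 3: counts = {4: 3, 2: 1, 3: 1}
See 5: counts = {4: 3, 2: 1, 3: 1, 5: 1}
See 1: counts = {4: 3, 2: 1, 3: 1, 5: 1, 1: 1}
See 4: counts = {4: 4, 2: 1, 3: 1, 5: 1, 1: 1}

{4: 4, 2: 1, 3: 1, 5: 1, 1: 1}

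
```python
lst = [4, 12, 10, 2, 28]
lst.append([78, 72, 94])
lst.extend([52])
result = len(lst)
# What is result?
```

After line 1: lst = [4, 12, 10, 2, 28]
After line 2 (append adds [78, 72, 94] as single element): lst = [4, 12, 10, 2, 28, [78, 72, 94]]
After line 3 (extend unpacks [52], adds 52): lst = [4, 12, 10, 2, 28, [78, 72, 94], 52]
After line 4: result = len(lst) = 7

7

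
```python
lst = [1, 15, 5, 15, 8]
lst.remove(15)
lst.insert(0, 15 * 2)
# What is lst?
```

After line 1: lst = [1, 15, 5, 15, 8]
After line 2 (remove first 15): lst = [1, 5, 15, 8]
After line 3 (insert 30 at index 0): lst = [30, 1, 5, 15, 8]

[30, 1, 5, 15, 8]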